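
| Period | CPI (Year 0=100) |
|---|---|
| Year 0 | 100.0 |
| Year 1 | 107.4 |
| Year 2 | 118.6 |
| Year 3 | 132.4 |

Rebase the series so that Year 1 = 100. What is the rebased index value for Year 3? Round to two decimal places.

Rebased(Year 3) = 132.4 / 107.4 × 100 = 123.2775

123.28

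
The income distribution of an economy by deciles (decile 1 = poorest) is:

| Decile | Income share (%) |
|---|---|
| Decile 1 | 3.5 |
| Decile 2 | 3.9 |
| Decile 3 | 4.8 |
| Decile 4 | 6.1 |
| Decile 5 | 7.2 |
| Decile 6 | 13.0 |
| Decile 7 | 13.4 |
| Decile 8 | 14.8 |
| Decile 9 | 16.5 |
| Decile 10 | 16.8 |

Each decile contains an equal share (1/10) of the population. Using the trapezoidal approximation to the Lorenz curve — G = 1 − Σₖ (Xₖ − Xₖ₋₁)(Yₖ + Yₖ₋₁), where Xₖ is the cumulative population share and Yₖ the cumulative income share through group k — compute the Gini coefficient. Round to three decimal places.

Cumulative income shares Yₖ: 0.0350, 0.0740, 0.1220, 0.1830, 0.2550, 0.3850, 0.5190, 0.6670, 0.8320, 1.0000
Σ (Xₖ−Xₖ₋₁)(Yₖ+Yₖ₋₁) = (1/10)(0.0350+0.0000) + (1/10)(0.0740+0.0350) + (1/10)(0.1220+0.0740) + (1/10)(0.1830+0.1220) + (1/10)(0.2550+0.1830) + (1/10)(0.3850+0.2550) + (1/10)(0.5190+0.3850) + (1/10)(0.6670+0.5190) + (1/10)(0.8320+0.6670) + (1/10)(1.0000+0.8320)
  = 0.0035 + 0.0109 + 0.0196 + 0.0305 + 0.0438 + 0.0640 + 0.0904 + 0.1186 + 0.1499 + 0.1832 = 0.7144
G = 1 − 0.7144 = 0.2856

0.286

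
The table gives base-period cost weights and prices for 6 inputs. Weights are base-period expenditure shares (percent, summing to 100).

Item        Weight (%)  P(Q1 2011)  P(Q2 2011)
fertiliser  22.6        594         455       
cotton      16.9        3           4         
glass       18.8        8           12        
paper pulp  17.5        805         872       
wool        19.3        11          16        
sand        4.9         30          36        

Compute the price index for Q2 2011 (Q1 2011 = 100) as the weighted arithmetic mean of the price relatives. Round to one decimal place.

fertiliser: 22.6 × (455/594) = 22.6 × 0.765993 = 17.3114
cotton: 16.9 × (4/3) = 16.9 × 1.333333 = 22.5333
glass: 18.8 × (12/8) = 18.8 × 1.500000 = 28.2000
paper pulp: 17.5 × (872/805) = 17.5 × 1.083230 = 18.9565
wool: 19.3 × (16/11) = 19.3 × 1.454545 = 28.0727
sand: 4.9 × (36/30) = 4.9 × 1.200000 = 5.8800
Index = Σ wᵢ·(p₁ᵢ/p₀ᵢ) = 17.3114 + 22.5333 + 28.2000 + 18.9565 + 28.0727 + 5.8800 = 120.9540

121.0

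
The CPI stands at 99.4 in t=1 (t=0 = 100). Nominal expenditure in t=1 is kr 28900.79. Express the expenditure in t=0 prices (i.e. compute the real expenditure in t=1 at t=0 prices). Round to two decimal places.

Real = Nominal ÷ (Index/100) = 28900.79 ÷ (99.4/100)
     = 28900.79 ÷ 0.994 = 29075.2414

29075.24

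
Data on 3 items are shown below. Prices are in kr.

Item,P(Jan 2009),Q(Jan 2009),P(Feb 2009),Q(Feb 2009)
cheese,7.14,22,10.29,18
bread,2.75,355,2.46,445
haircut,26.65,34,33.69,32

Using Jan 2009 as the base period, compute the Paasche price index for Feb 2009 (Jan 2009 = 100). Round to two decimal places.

Paasche price index uses current-period quantities as weights.
ΣP(Feb 2009)·Q(Feb 2009) = 10.29×18 + 2.46×445 + 33.69×32 = 185.22 + 1094.7 + 1078.08 = 2358
ΣP(Jan 2009)·Q(Feb 2009) = 7.14×18 + 2.75×445 + 26.65×32 = 128.52 + 1223.75 + 852.8 = 2205.07
Index = 2358 / 2205.07 × 100 = 106.9354

106.94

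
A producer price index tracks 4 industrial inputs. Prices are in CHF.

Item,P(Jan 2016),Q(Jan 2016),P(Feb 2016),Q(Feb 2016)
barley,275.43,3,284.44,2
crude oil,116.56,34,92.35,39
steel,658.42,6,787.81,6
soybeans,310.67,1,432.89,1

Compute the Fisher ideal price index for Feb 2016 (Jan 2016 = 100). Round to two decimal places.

100.42

Laspeyres component (base-period weights):
ΣP(Feb 2016)Q(Jan 2016) = 284.44×3 + 92.35×34 + 787.81×6 + 432.89×1 = 853.32 + 3139.9 + 4726.86 + 432.89 = 9152.97
ΣP(Jan 2016)Q(Jan 2016) = 275.43×3 + 116.56×34 + 658.42×6 + 310.67×1 = 826.29 + 3963.04 + 3950.52 + 310.67 = 9050.52
L = 9152.97 / 9050.52 × 100 = 101.1320
Paasche component (current-period weights):
ΣP(Feb 2016)Q(Feb 2016) = 284.44×2 + 92.35×39 + 787.81×6 + 432.89×1 = 568.88 + 3601.65 + 4726.86 + 432.89 = 9330.28
ΣP(Jan 2016)Q(Feb 2016) = 275.43×2 + 116.56×39 + 658.42×6 + 310.67×1 = 550.86 + 4545.84 + 3950.52 + 310.67 = 9357.89
P = 9330.28 / 9357.89 × 100 = 99.7050
Fisher = √(L × P) = √(101.1320 × 99.7050) = 100.4159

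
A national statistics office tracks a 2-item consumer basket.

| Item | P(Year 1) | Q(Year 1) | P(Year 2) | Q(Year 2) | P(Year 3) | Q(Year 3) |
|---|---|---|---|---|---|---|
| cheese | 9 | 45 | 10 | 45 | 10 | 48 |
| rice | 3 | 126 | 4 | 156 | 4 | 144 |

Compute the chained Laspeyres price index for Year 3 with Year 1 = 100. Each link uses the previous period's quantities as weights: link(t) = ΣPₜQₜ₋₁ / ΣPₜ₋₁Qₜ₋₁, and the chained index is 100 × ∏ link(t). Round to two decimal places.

121.84

Link Year 1→Year 2:
ΣP(Year 2)Q(Year 1) = 10×45 + 4×126 = 450 + 504 = 954
ΣP(Year 1)Q(Year 1) = 9×45 + 3×126 = 405 + 378 = 783
link = 954/783 = 1.218391
Link Year 2→Year 3:
ΣP(Year 3)Q(Year 2) = 10×45 + 4×156 = 450 + 624 = 1074
ΣP(Year 2)Q(Year 2) = 10×45 + 4×156 = 450 + 624 = 1074
link = 1074/1074 = 1.000000
Chained index = 100 × 1.218391 × 1.000000 = 121.8391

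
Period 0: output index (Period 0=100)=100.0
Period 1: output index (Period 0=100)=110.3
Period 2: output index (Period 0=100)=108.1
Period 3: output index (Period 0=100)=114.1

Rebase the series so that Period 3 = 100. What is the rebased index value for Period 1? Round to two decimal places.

Rebased(Period 1) = 110.3 / 114.1 × 100 = 96.6696

96.67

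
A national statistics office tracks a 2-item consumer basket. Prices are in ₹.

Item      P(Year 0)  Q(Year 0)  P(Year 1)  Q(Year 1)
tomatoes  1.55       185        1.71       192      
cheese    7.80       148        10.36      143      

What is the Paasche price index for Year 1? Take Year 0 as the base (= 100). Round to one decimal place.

Paasche price index uses current-period quantities as weights.
ΣP(Year 1)·Q(Year 1) = 1.71×192 + 10.36×143 = 328.32 + 1481.48 = 1809.8
ΣP(Year 0)·Q(Year 1) = 1.55×192 + 7.80×143 = 297.6 + 1115.4 = 1413
Index = 1809.8 / 1413 × 100 = 128.0821

128.1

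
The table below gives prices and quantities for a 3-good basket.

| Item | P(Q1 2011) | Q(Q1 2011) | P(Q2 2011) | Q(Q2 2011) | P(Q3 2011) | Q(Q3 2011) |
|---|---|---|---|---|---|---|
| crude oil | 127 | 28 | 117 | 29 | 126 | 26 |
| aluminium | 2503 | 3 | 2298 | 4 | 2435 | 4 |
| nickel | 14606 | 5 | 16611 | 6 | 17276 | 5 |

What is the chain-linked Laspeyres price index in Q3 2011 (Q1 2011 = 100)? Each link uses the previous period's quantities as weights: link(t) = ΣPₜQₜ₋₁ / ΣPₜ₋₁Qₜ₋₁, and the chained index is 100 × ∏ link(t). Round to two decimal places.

115.60

Link Q1 2011→Q2 2011:
ΣP(Q2 2011)Q(Q1 2011) = 117×28 + 2298×3 + 16611×5 = 3276 + 6894 + 83055 = 93225
ΣP(Q1 2011)Q(Q1 2011) = 127×28 + 2503×3 + 14606×5 = 3556 + 7509 + 73030 = 84095
link = 93225/84095 = 1.108568
Link Q2 2011→Q3 2011:
ΣP(Q3 2011)Q(Q2 2011) = 126×29 + 2435×4 + 17276×6 = 3654 + 9740 + 103656 = 117050
ΣP(Q2 2011)Q(Q2 2011) = 117×29 + 2298×4 + 16611×6 = 3393 + 9192 + 99666 = 112251
link = 117050/112251 = 1.042752
Chained index = 100 × 1.108568 × 1.042752 = 115.5962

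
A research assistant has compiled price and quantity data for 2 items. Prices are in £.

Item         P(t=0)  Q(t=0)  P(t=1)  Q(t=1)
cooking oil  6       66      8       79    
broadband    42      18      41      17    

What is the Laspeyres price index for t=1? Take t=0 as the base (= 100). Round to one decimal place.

Laspeyres price index uses base-period quantities as weights.
ΣP(t=1)·Q(t=0) = 8×66 + 41×18 = 528 + 738 = 1266
ΣP(t=0)·Q(t=0) = 6×66 + 42×18 = 396 + 756 = 1152
Index = 1266 / 1152 × 100 = 109.8958

109.9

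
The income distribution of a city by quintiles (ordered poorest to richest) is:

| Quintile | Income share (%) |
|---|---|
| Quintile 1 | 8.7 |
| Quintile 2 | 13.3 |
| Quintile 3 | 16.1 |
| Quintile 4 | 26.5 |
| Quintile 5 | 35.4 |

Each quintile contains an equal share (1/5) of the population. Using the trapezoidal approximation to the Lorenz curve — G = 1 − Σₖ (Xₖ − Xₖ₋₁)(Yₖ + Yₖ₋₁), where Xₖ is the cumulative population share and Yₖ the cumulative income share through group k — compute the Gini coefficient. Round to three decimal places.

Cumulative income shares Yₖ: 0.0870, 0.2200, 0.3810, 0.6460, 1.0000
Σ (Xₖ−Xₖ₋₁)(Yₖ+Yₖ₋₁) = (1/5)(0.0870+0.0000) + (1/5)(0.2200+0.0870) + (1/5)(0.3810+0.2200) + (1/5)(0.6460+0.3810) + (1/5)(1.0000+0.6460)
  = 0.0174 + 0.0614 + 0.1202 + 0.2054 + 0.3292 = 0.7336
G = 1 − 0.7336 = 0.2664

0.266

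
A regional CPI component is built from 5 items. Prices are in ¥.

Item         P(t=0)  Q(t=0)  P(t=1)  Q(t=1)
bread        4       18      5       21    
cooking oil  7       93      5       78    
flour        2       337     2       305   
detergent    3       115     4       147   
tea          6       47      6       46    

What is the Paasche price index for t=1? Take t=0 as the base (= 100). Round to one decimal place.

100.6

Paasche price index uses current-period quantities as weights.
ΣP(t=1)·Q(t=1) = 5×21 + 5×78 + 2×305 + 4×147 + 6×46 = 105 + 390 + 610 + 588 + 276 = 1969
ΣP(t=0)·Q(t=1) = 4×21 + 7×78 + 2×305 + 3×147 + 6×46 = 84 + 546 + 610 + 441 + 276 = 1957
Index = 1969 / 1957 × 100 = 100.6132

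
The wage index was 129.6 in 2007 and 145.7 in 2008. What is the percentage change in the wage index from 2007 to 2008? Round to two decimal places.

12.42%

Change = (145.7 − 129.6) / 129.6 × 100
       = 16.1 / 129.6 × 100 = 12.4228%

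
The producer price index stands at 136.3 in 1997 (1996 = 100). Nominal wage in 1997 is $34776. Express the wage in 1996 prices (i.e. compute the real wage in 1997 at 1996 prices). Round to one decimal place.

25514.3

Real = Nominal ÷ (Index/100) = 34776 ÷ (136.3/100)
     = 34776 ÷ 1.363 = 25514.3067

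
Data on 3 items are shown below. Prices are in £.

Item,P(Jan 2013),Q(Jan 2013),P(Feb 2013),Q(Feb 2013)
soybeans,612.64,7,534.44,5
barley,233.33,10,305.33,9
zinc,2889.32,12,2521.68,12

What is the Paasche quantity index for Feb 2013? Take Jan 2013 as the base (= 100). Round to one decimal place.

96.3

Paasche quantity index uses current-period prices as weights.
ΣP(Feb 2013)·Q(Feb 2013) = 534.44×5 + 305.33×9 + 2521.68×12 = 2672.2 + 2747.97 + 30260.16 = 35680.33
ΣP(Feb 2013)·Q(Jan 2013) = 534.44×7 + 305.33×10 + 2521.68×12 = 3741.08 + 3053.3 + 30260.16 = 37054.54
Index = 35680.33 / 37054.54 × 100 = 96.2914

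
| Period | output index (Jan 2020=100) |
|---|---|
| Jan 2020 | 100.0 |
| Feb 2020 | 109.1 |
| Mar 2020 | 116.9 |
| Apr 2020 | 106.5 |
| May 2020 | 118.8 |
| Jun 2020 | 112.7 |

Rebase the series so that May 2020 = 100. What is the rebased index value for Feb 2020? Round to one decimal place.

Rebased(Feb 2020) = 109.1 / 118.8 × 100 = 91.8350

91.8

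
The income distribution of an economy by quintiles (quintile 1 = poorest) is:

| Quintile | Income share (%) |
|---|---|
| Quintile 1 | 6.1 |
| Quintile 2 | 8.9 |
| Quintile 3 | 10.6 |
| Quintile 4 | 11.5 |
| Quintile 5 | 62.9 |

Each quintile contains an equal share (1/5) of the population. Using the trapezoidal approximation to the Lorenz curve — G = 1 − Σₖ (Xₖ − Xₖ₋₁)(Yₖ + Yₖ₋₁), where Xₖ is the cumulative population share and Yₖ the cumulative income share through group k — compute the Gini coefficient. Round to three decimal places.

0.465

Cumulative income shares Yₖ: 0.0610, 0.1500, 0.2560, 0.3710, 1.0000
Σ (Xₖ−Xₖ₋₁)(Yₖ+Yₖ₋₁) = (1/5)(0.0610+0.0000) + (1/5)(0.1500+0.0610) + (1/5)(0.2560+0.1500) + (1/5)(0.3710+0.2560) + (1/5)(1.0000+0.3710)
  = 0.0122 + 0.0422 + 0.0812 + 0.1254 + 0.2742 = 0.5352
G = 1 − 0.5352 = 0.4648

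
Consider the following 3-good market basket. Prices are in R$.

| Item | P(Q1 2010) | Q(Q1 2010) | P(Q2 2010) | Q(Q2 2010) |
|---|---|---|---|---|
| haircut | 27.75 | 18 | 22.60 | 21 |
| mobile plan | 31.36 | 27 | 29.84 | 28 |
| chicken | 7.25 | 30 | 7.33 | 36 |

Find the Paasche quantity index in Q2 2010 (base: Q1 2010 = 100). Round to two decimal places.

109.89

Paasche quantity index uses current-period prices as weights.
ΣP(Q2 2010)·Q(Q2 2010) = 22.60×21 + 29.84×28 + 7.33×36 = 474.6 + 835.52 + 263.88 = 1574
ΣP(Q2 2010)·Q(Q1 2010) = 22.60×18 + 29.84×27 + 7.33×30 = 406.8 + 805.68 + 219.9 = 1432.38
Index = 1574 / 1432.38 × 100 = 109.8870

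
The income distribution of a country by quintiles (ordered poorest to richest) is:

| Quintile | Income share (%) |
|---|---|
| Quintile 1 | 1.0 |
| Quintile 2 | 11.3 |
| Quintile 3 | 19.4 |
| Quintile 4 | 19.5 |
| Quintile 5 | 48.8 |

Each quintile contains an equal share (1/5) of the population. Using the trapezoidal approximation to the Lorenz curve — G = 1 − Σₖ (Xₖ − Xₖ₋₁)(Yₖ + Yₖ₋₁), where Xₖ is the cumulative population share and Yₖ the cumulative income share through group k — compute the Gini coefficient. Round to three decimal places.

Cumulative income shares Yₖ: 0.0100, 0.1230, 0.3170, 0.5120, 1.0000
Σ (Xₖ−Xₖ₋₁)(Yₖ+Yₖ₋₁) = (1/5)(0.0100+0.0000) + (1/5)(0.1230+0.0100) + (1/5)(0.3170+0.1230) + (1/5)(0.5120+0.3170) + (1/5)(1.0000+0.5120)
  = 0.0020 + 0.0266 + 0.0880 + 0.1658 + 0.3024 = 0.5848
G = 1 − 0.5848 = 0.4152

0.415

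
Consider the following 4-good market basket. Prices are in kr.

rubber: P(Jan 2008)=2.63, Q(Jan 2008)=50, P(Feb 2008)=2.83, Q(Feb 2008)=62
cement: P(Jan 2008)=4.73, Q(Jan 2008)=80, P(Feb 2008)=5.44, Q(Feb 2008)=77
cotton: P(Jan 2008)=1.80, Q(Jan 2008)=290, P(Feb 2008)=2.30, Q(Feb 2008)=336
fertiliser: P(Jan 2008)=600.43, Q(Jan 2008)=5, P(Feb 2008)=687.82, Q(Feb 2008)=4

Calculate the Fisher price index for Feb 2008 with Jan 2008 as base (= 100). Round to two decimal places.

116.31

Laspeyres component (base-period weights):
ΣP(Feb 2008)Q(Jan 2008) = 2.83×50 + 5.44×80 + 2.30×290 + 687.82×5 = 141.5 + 435.2 + 667 + 3439.1 = 4682.8
ΣP(Jan 2008)Q(Jan 2008) = 2.63×50 + 4.73×80 + 1.80×290 + 600.43×5 = 131.5 + 378.4 + 522 + 3002.15 = 4034.05
L = 4682.8 / 4034.05 × 100 = 116.0819
Paasche component (current-period weights):
ΣP(Feb 2008)Q(Feb 2008) = 2.83×62 + 5.44×77 + 2.30×336 + 687.82×4 = 175.46 + 418.88 + 772.8 + 2751.28 = 4118.42
ΣP(Jan 2008)Q(Feb 2008) = 2.63×62 + 4.73×77 + 1.80×336 + 600.43×4 = 163.06 + 364.21 + 604.8 + 2401.72 = 3533.79
P = 4118.42 / 3533.79 × 100 = 116.5440
Fisher = √(L × P) = √(116.0819 × 116.5440) = 116.3127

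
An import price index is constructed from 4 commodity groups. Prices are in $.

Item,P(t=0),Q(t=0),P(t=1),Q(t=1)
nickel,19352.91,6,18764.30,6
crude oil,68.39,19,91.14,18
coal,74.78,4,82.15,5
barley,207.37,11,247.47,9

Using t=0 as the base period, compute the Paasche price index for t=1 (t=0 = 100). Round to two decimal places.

Paasche price index uses current-period quantities as weights.
ΣP(t=1)·Q(t=1) = 18764.30×6 + 91.14×18 + 82.15×5 + 247.47×9 = 112585.8 + 1640.52 + 410.75 + 2227.23 = 116864.3
ΣP(t=0)·Q(t=1) = 19352.91×6 + 68.39×18 + 74.78×5 + 207.37×9 = 116117.46 + 1231.02 + 373.9 + 1866.33 = 119588.71
Index = 116864.3 / 119588.71 × 100 = 97.7219

97.72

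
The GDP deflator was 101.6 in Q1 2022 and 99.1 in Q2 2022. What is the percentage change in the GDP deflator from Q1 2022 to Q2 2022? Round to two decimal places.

Change = (99.1 − 101.6) / 101.6 × 100
       = -2.5 / 101.6 × 100 = -2.4606%

-2.46%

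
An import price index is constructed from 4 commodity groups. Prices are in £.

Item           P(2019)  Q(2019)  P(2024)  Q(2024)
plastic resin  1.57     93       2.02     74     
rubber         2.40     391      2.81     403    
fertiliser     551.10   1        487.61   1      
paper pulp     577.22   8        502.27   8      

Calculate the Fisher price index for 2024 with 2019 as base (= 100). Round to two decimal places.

Laspeyres component (base-period weights):
ΣP(2024)Q(2019) = 2.02×93 + 2.81×391 + 487.61×1 + 502.27×8 = 187.86 + 1098.71 + 487.61 + 4018.16 = 5792.34
ΣP(2019)Q(2019) = 1.57×93 + 2.40×391 + 551.10×1 + 577.22×8 = 146.01 + 938.4 + 551.1 + 4617.76 = 6253.27
L = 5792.34 / 6253.27 × 100 = 92.6290
Paasche component (current-period weights):
ΣP(2024)Q(2024) = 2.02×74 + 2.81×403 + 487.61×1 + 502.27×8 = 149.48 + 1132.43 + 487.61 + 4018.16 = 5787.68
ΣP(2019)Q(2024) = 1.57×74 + 2.40×403 + 551.10×1 + 577.22×8 = 116.18 + 967.2 + 551.1 + 4617.76 = 6252.24
P = 5787.68 / 6252.24 × 100 = 92.5697
Fisher = √(L × P) = √(92.6290 × 92.5697) = 92.5993

92.60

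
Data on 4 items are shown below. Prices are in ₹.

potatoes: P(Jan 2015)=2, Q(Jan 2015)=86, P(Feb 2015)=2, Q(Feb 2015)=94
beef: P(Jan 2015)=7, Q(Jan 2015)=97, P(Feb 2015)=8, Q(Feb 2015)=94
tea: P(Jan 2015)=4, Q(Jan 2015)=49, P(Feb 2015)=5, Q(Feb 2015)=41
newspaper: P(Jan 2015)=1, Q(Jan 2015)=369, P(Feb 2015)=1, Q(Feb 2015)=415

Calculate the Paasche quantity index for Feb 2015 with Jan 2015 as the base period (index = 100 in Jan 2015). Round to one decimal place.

99.9

Paasche quantity index uses current-period prices as weights.
ΣP(Feb 2015)·Q(Feb 2015) = 2×94 + 8×94 + 5×41 + 1×415 = 188 + 752 + 205 + 415 = 1560
ΣP(Feb 2015)·Q(Jan 2015) = 2×86 + 8×97 + 5×49 + 1×369 = 172 + 776 + 245 + 369 = 1562
Index = 1560 / 1562 × 100 = 99.8720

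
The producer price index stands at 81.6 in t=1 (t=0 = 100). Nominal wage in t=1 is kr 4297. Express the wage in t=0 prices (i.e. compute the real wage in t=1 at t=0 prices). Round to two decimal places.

Real = Nominal ÷ (Index/100) = 4297 ÷ (81.6/100)
     = 4297 ÷ 0.816 = 5265.9314

5265.93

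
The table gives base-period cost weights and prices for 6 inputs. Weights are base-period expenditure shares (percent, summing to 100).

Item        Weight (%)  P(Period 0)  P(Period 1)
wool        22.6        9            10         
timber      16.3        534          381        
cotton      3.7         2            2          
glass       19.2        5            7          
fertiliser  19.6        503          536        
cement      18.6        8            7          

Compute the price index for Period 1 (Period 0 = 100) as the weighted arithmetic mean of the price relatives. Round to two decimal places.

104.48

wool: 22.6 × (10/9) = 22.6 × 1.111111 = 25.1111
timber: 16.3 × (381/534) = 16.3 × 0.713483 = 11.6298
cotton: 3.7 × (2/2) = 3.7 × 1.000000 = 3.7000
glass: 19.2 × (7/5) = 19.2 × 1.400000 = 26.8800
fertiliser: 19.6 × (536/503) = 19.6 × 1.065606 = 20.8859
cement: 18.6 × (7/8) = 18.6 × 0.875000 = 16.2750
Index = Σ wᵢ·(p₁ᵢ/p₀ᵢ) = 25.1111 + 11.6298 + 3.7000 + 26.8800 + 20.8859 + 16.2750 = 104.4818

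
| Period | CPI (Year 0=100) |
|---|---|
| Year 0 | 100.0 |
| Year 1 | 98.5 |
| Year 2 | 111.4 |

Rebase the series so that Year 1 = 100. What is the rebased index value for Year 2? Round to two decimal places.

Rebased(Year 2) = 111.4 / 98.5 × 100 = 113.0964

113.10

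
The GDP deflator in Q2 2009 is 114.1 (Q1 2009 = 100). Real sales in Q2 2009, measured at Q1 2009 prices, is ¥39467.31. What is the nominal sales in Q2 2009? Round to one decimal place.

Nominal = Real × (Index/100) = 39467.31 × (114.1/100)
        = 39467.31 × 1.141 = 45032.2007

45032.2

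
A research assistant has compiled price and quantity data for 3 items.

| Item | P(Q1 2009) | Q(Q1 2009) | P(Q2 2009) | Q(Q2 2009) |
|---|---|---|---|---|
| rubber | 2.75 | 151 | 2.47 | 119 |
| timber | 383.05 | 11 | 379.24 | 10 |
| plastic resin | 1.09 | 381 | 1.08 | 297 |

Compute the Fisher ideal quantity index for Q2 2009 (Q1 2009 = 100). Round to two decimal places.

Laspeyres component (base-period weights):
ΣP(Q1 2009)Q(Q2 2009) = 2.75×119 + 383.05×10 + 1.09×297 = 327.25 + 3830.5 + 323.73 = 4481.48
ΣP(Q1 2009)Q(Q1 2009) = 2.75×151 + 383.05×11 + 1.09×381 = 415.25 + 4213.55 + 415.29 = 5044.09
L = 4481.48 / 5044.09 × 100 = 88.8462
Paasche component (current-period weights):
ΣP(Q2 2009)Q(Q2 2009) = 2.47×119 + 379.24×10 + 1.08×297 = 293.93 + 3792.4 + 320.76 = 4407.09
ΣP(Q2 2009)Q(Q1 2009) = 2.47×151 + 379.24×11 + 1.08×381 = 372.97 + 4171.64 + 411.48 = 4956.09
P = 4407.09 / 4956.09 × 100 = 88.9227
Fisher = √(L × P) = √(88.8462 × 88.9227) = 88.8844

88.88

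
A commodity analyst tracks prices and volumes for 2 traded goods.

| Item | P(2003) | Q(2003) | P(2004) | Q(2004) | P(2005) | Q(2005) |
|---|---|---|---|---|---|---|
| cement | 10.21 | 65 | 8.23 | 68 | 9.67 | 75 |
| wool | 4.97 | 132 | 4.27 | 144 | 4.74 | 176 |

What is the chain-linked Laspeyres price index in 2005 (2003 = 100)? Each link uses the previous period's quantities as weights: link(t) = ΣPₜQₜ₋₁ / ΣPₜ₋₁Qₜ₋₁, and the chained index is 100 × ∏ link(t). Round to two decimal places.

94.98

Link 2003→2004:
ΣP(2004)Q(2003) = 8.23×65 + 4.27×132 = 534.95 + 563.64 = 1098.59
ΣP(2003)Q(2003) = 10.21×65 + 4.97×132 = 663.65 + 656.04 = 1319.69
link = 1098.59/1319.69 = 0.832461
Link 2004→2005:
ΣP(2005)Q(2004) = 9.67×68 + 4.74×144 = 657.56 + 682.56 = 1340.12
ΣP(2004)Q(2004) = 8.23×68 + 4.27×144 = 559.64 + 614.88 = 1174.52
link = 1340.12/1174.52 = 1.140994
Chained index = 100 × 0.832461 × 1.140994 = 94.9832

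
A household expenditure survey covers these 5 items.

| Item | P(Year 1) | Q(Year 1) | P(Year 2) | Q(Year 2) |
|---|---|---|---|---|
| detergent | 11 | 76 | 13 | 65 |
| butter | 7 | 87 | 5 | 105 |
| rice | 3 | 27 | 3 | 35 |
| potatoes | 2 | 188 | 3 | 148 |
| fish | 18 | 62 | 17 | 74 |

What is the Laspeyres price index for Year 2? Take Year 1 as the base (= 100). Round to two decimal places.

103.45

Laspeyres price index uses base-period quantities as weights.
ΣP(Year 2)·Q(Year 1) = 13×76 + 5×87 + 3×27 + 3×188 + 17×62 = 988 + 435 + 81 + 564 + 1054 = 3122
ΣP(Year 1)·Q(Year 1) = 11×76 + 7×87 + 3×27 + 2×188 + 18×62 = 836 + 609 + 81 + 376 + 1116 = 3018
Index = 3122 / 3018 × 100 = 103.4460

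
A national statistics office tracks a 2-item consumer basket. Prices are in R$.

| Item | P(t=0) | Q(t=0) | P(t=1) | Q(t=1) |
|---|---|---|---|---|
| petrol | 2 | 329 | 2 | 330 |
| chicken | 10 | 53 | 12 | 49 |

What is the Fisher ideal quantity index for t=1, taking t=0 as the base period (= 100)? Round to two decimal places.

96.62

Laspeyres component (base-period weights):
ΣP(t=0)Q(t=1) = 2×330 + 10×49 = 660 + 490 = 1150
ΣP(t=0)Q(t=0) = 2×329 + 10×53 = 658 + 530 = 1188
L = 1150 / 1188 × 100 = 96.8013
Paasche component (current-period weights):
ΣP(t=1)Q(t=1) = 2×330 + 12×49 = 660 + 588 = 1248
ΣP(t=1)Q(t=0) = 2×329 + 12×53 = 658 + 636 = 1294
P = 1248 / 1294 × 100 = 96.4451
Fisher = √(L × P) = √(96.8013 × 96.4451) = 96.6231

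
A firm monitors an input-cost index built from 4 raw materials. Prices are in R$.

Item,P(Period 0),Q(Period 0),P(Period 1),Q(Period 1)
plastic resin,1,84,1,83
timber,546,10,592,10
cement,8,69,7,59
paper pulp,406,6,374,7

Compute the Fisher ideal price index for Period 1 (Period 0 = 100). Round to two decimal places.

Laspeyres component (base-period weights):
ΣP(Period 1)Q(Period 0) = 1×84 + 592×10 + 7×69 + 374×6 = 84 + 5920 + 483 + 2244 = 8731
ΣP(Period 0)Q(Period 0) = 1×84 + 546×10 + 8×69 + 406×6 = 84 + 5460 + 552 + 2436 = 8532
L = 8731 / 8532 × 100 = 102.3324
Paasche component (current-period weights):
ΣP(Period 1)Q(Period 1) = 1×83 + 592×10 + 7×59 + 374×7 = 83 + 5920 + 413 + 2618 = 9034
ΣP(Period 0)Q(Period 1) = 1×83 + 546×10 + 8×59 + 406×7 = 83 + 5460 + 472 + 2842 = 8857
P = 9034 / 8857 × 100 = 101.9984
Fisher = √(L × P) = √(102.3324 × 101.9984) = 102.1653

102.17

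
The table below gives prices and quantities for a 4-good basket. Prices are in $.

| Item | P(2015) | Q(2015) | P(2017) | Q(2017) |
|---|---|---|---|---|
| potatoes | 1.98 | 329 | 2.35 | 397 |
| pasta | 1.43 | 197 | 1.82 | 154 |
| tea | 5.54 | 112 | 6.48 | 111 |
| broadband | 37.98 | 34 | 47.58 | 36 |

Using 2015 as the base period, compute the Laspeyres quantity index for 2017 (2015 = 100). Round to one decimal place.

105.0

Laspeyres quantity index uses base-period prices as weights.
ΣP(2015)·Q(2017) = 1.98×397 + 1.43×154 + 5.54×111 + 37.98×36 = 786.06 + 220.22 + 614.94 + 1367.28 = 2988.5
ΣP(2015)·Q(2015) = 1.98×329 + 1.43×197 + 5.54×112 + 37.98×34 = 651.42 + 281.71 + 620.48 + 1291.32 = 2844.93
Index = 2988.5 / 2844.93 × 100 = 105.0465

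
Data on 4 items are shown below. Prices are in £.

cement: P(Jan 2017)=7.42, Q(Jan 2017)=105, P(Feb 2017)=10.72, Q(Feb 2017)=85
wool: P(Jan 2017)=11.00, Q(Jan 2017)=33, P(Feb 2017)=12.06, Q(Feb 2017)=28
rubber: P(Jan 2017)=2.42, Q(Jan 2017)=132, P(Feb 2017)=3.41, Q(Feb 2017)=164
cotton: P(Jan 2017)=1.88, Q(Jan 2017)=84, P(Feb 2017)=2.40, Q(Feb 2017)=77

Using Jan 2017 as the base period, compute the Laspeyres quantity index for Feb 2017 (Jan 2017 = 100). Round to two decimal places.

91.41

Laspeyres quantity index uses base-period prices as weights.
ΣP(Jan 2017)·Q(Feb 2017) = 7.42×85 + 11.00×28 + 2.42×164 + 1.88×77 = 630.7 + 308 + 396.88 + 144.76 = 1480.34
ΣP(Jan 2017)·Q(Jan 2017) = 7.42×105 + 11.00×33 + 2.42×132 + 1.88×84 = 779.1 + 363 + 319.44 + 157.92 = 1619.46
Index = 1480.34 / 1619.46 × 100 = 91.4095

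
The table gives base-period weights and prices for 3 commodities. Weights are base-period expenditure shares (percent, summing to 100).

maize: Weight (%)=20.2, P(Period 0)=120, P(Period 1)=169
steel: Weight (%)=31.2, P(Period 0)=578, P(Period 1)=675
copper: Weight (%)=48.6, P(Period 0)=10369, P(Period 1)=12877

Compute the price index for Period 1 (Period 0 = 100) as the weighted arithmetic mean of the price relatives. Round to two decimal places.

125.24

maize: 20.2 × (169/120) = 20.2 × 1.408333 = 28.4483
steel: 31.2 × (675/578) = 31.2 × 1.167820 = 36.4360
copper: 48.6 × (12877/10369) = 48.6 × 1.241875 = 60.3551
Index = Σ wᵢ·(p₁ᵢ/p₀ᵢ) = 28.4483 + 36.4360 + 60.3551 = 125.2394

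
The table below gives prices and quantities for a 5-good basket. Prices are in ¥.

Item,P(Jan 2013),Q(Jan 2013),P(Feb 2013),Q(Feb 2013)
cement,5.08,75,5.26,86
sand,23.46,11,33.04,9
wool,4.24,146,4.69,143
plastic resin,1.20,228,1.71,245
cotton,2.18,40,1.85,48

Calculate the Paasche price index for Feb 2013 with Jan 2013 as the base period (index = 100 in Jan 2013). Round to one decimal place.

116.6

Paasche price index uses current-period quantities as weights.
ΣP(Feb 2013)·Q(Feb 2013) = 5.26×86 + 33.04×9 + 4.69×143 + 1.71×245 + 1.85×48 = 452.36 + 297.36 + 670.67 + 418.95 + 88.8 = 1928.14
ΣP(Jan 2013)·Q(Feb 2013) = 5.08×86 + 23.46×9 + 4.24×143 + 1.20×245 + 2.18×48 = 436.88 + 211.14 + 606.32 + 294 + 104.64 = 1652.98
Index = 1928.14 / 1652.98 × 100 = 116.6463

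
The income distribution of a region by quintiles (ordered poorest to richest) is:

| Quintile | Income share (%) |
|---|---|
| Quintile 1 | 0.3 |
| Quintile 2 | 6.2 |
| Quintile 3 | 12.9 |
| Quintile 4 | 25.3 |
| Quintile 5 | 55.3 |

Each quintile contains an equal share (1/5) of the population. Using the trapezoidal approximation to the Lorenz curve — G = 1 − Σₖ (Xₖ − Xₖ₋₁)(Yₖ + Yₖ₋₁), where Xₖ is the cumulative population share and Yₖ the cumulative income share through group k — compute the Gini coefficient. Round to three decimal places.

0.516

Cumulative income shares Yₖ: 0.0030, 0.0650, 0.1940, 0.4470, 1.0000
Σ (Xₖ−Xₖ₋₁)(Yₖ+Yₖ₋₁) = (1/5)(0.0030+0.0000) + (1/5)(0.0650+0.0030) + (1/5)(0.1940+0.0650) + (1/5)(0.4470+0.1940) + (1/5)(1.0000+0.4470)
  = 0.0006 + 0.0136 + 0.0518 + 0.1282 + 0.2894 = 0.4836
G = 1 − 0.4836 = 0.5164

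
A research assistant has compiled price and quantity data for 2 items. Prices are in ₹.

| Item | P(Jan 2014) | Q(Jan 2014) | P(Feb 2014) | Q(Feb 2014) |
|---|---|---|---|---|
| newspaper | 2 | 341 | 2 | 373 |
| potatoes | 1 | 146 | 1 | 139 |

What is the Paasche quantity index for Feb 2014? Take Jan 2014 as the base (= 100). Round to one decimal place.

106.9

Paasche quantity index uses current-period prices as weights.
ΣP(Feb 2014)·Q(Feb 2014) = 2×373 + 1×139 = 746 + 139 = 885
ΣP(Feb 2014)·Q(Jan 2014) = 2×341 + 1×146 = 682 + 146 = 828
Index = 885 / 828 × 100 = 106.8841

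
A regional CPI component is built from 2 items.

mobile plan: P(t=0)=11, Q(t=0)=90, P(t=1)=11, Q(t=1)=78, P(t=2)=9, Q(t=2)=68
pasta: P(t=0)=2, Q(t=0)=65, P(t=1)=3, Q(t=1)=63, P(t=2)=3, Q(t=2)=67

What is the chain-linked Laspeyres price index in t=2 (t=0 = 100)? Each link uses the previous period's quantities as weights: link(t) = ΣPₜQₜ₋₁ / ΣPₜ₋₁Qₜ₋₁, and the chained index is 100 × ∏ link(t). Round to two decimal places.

90.04

Link t=0→t=1:
ΣP(t=1)Q(t=0) = 11×90 + 3×65 = 990 + 195 = 1185
ΣP(t=0)Q(t=0) = 11×90 + 2×65 = 990 + 130 = 1120
link = 1185/1120 = 1.058036
Link t=1→t=2:
ΣP(t=2)Q(t=1) = 9×78 + 3×63 = 702 + 189 = 891
ΣP(t=1)Q(t=1) = 11×78 + 3×63 = 858 + 189 = 1047
link = 891/1047 = 0.851003
Chained index = 100 × 1.058036 × 0.851003 = 90.0391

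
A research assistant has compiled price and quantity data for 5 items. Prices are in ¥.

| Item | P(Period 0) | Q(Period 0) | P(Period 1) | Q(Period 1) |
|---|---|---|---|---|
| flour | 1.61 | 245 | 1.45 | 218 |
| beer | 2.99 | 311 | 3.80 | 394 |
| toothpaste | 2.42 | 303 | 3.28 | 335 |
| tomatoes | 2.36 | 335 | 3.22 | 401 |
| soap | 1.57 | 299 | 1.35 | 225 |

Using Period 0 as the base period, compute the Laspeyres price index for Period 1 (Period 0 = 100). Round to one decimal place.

Laspeyres price index uses base-period quantities as weights.
ΣP(Period 1)·Q(Period 0) = 1.45×245 + 3.80×311 + 3.28×303 + 3.22×335 + 1.35×299 = 355.25 + 1181.8 + 993.84 + 1078.7 + 403.65 = 4013.24
ΣP(Period 0)·Q(Period 0) = 1.61×245 + 2.99×311 + 2.42×303 + 2.36×335 + 1.57×299 = 394.45 + 929.89 + 733.26 + 790.6 + 469.43 = 3317.63
Index = 4013.24 / 3317.63 × 100 = 120.9671

121.0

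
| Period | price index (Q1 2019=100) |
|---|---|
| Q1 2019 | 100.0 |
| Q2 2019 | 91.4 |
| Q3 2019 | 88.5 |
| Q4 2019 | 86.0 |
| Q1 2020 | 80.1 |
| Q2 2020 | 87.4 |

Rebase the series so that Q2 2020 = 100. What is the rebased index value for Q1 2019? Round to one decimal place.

Rebased(Q1 2019) = 100.0 / 87.4 × 100 = 114.4165

114.4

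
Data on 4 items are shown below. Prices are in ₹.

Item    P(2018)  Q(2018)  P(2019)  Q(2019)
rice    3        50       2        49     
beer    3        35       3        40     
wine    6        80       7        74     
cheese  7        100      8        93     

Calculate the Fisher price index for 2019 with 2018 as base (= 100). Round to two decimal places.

108.86

Laspeyres component (base-period weights):
ΣP(2019)Q(2018) = 2×50 + 3×35 + 7×80 + 8×100 = 100 + 105 + 560 + 800 = 1565
ΣP(2018)Q(2018) = 3×50 + 3×35 + 6×80 + 7×100 = 150 + 105 + 480 + 700 = 1435
L = 1565 / 1435 × 100 = 109.0592
Paasche component (current-period weights):
ΣP(2019)Q(2019) = 2×49 + 3×40 + 7×74 + 8×93 = 98 + 120 + 518 + 744 = 1480
ΣP(2018)Q(2019) = 3×49 + 3×40 + 6×74 + 7×93 = 147 + 120 + 444 + 651 = 1362
P = 1480 / 1362 × 100 = 108.6637
Fisher = √(L × P) = √(109.0592 × 108.6637) = 108.8613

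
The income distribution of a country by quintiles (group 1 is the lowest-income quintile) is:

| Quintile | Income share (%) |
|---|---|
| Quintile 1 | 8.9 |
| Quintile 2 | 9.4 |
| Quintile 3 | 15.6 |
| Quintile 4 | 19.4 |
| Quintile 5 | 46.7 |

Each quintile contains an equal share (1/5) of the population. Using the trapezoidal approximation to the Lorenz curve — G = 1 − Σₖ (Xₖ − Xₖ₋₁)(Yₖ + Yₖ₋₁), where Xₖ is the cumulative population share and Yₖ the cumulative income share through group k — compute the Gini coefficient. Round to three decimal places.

0.342

Cumulative income shares Yₖ: 0.0890, 0.1830, 0.3390, 0.5330, 1.0000
Σ (Xₖ−Xₖ₋₁)(Yₖ+Yₖ₋₁) = (1/5)(0.0890+0.0000) + (1/5)(0.1830+0.0890) + (1/5)(0.3390+0.1830) + (1/5)(0.5330+0.3390) + (1/5)(1.0000+0.5330)
  = 0.0178 + 0.0544 + 0.1044 + 0.1744 + 0.3066 = 0.6576
G = 1 − 0.6576 = 0.3424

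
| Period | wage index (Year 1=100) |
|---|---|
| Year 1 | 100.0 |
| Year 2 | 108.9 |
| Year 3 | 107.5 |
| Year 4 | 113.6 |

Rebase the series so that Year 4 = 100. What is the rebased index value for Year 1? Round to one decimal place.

Rebased(Year 1) = 100.0 / 113.6 × 100 = 88.0282

88.0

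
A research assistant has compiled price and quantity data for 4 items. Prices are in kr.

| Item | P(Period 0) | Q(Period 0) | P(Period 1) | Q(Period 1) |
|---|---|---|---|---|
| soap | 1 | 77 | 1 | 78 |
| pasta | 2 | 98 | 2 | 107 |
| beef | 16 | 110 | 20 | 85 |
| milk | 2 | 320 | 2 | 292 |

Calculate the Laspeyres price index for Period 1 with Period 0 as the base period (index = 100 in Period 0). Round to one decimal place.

116.5

Laspeyres price index uses base-period quantities as weights.
ΣP(Period 1)·Q(Period 0) = 1×77 + 2×98 + 20×110 + 2×320 = 77 + 196 + 2200 + 640 = 3113
ΣP(Period 0)·Q(Period 0) = 1×77 + 2×98 + 16×110 + 2×320 = 77 + 196 + 1760 + 640 = 2673
Index = 3113 / 2673 × 100 = 116.4609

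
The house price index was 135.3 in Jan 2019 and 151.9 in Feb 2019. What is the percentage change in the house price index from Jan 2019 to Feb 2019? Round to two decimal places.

Change = (151.9 − 135.3) / 135.3 × 100
       = 16.6 / 135.3 × 100 = 12.2690%

12.27%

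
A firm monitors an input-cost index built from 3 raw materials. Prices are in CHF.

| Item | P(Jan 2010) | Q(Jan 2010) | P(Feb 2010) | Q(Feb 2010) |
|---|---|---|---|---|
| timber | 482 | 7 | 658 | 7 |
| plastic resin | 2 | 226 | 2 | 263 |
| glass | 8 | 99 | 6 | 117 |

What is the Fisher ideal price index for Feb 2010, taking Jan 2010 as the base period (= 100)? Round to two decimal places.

Laspeyres component (base-period weights):
ΣP(Feb 2010)Q(Jan 2010) = 658×7 + 2×226 + 6×99 = 4606 + 452 + 594 = 5652
ΣP(Jan 2010)Q(Jan 2010) = 482×7 + 2×226 + 8×99 = 3374 + 452 + 792 = 4618
L = 5652 / 4618 × 100 = 122.3906
Paasche component (current-period weights):
ΣP(Feb 2010)Q(Feb 2010) = 658×7 + 2×263 + 6×117 = 4606 + 526 + 702 = 5834
ΣP(Jan 2010)Q(Feb 2010) = 482×7 + 2×263 + 8×117 = 3374 + 526 + 936 = 4836
P = 5834 / 4836 × 100 = 120.6369
Fisher = √(L × P) = √(122.3906 × 120.6369) = 121.5106

121.51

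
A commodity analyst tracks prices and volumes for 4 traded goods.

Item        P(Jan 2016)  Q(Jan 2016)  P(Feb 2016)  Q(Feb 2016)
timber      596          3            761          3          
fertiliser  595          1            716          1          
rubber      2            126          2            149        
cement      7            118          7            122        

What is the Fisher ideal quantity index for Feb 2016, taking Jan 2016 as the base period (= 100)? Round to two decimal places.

Laspeyres component (base-period weights):
ΣP(Jan 2016)Q(Feb 2016) = 596×3 + 595×1 + 2×149 + 7×122 = 1788 + 595 + 298 + 854 = 3535
ΣP(Jan 2016)Q(Jan 2016) = 596×3 + 595×1 + 2×126 + 7×118 = 1788 + 595 + 252 + 826 = 3461
L = 3535 / 3461 × 100 = 102.1381
Paasche component (current-period weights):
ΣP(Feb 2016)Q(Feb 2016) = 761×3 + 716×1 + 2×149 + 7×122 = 2283 + 716 + 298 + 854 = 4151
ΣP(Feb 2016)Q(Jan 2016) = 761×3 + 716×1 + 2×126 + 7×118 = 2283 + 716 + 252 + 826 = 4077
P = 4151 / 4077 × 100 = 101.8151
Fisher = √(L × P) = √(102.1381 × 101.8151) = 101.9765

101.98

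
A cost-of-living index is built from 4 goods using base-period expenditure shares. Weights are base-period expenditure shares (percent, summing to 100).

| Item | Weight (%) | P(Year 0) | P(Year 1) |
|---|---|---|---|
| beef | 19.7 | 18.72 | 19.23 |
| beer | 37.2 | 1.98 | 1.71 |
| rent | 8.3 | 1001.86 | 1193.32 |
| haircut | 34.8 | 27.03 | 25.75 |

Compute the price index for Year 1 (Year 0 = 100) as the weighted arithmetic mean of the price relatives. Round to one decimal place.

beef: 19.7 × (19.23/18.72) = 19.7 × 1.027244 = 20.2367
beer: 37.2 × (1.71/1.98) = 37.2 × 0.863636 = 32.1273
rent: 8.3 × (1193.32/1001.86) = 8.3 × 1.191105 = 9.8862
haircut: 34.8 × (25.75/27.03) = 34.8 × 0.952645 = 33.1521
Index = Σ wᵢ·(p₁ᵢ/p₀ᵢ) = 20.2367 + 32.1273 + 9.8862 + 33.1521 = 95.4022

95.4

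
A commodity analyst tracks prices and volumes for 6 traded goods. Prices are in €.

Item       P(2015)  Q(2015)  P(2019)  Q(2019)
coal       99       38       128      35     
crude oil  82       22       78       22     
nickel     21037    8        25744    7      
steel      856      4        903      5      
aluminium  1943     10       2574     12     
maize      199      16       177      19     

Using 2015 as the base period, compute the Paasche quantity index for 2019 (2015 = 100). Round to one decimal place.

92.0

Paasche quantity index uses current-period prices as weights.
ΣP(2019)·Q(2019) = 128×35 + 78×22 + 25744×7 + 903×5 + 2574×12 + 177×19 = 4480 + 1716 + 180208 + 4515 + 30888 + 3363 = 225170
ΣP(2019)·Q(2015) = 128×38 + 78×22 + 25744×8 + 903×4 + 2574×10 + 177×16 = 4864 + 1716 + 205952 + 3612 + 25740 + 2832 = 244716
Index = 225170 / 244716 × 100 = 92.0128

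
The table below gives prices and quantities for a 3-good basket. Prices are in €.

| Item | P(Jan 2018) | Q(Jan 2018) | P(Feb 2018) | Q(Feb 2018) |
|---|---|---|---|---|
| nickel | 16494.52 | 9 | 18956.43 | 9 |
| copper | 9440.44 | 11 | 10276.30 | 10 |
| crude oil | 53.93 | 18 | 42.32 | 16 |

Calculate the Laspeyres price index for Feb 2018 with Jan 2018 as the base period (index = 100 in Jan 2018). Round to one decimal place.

Laspeyres price index uses base-period quantities as weights.
ΣP(Feb 2018)·Q(Jan 2018) = 18956.43×9 + 10276.30×11 + 42.32×18 = 170607.87 + 113039.3 + 761.76 = 284408.93
ΣP(Jan 2018)·Q(Jan 2018) = 16494.52×9 + 9440.44×11 + 53.93×18 = 148450.68 + 103844.84 + 970.74 = 253266.26
Index = 284408.93 / 253266.26 × 100 = 112.2964

112.3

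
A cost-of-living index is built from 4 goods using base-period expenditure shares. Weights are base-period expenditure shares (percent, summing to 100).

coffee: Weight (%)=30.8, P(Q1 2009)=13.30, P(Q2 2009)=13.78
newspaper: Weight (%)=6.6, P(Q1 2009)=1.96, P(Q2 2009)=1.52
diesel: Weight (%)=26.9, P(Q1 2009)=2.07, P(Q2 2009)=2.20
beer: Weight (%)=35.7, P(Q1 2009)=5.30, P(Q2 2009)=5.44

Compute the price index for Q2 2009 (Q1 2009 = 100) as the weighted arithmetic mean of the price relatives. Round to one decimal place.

102.3

coffee: 30.8 × (13.78/13.30) = 30.8 × 1.036090 = 31.9116
newspaper: 6.6 × (1.52/1.96) = 6.6 × 0.775510 = 5.1184
diesel: 26.9 × (2.20/2.07) = 26.9 × 1.062802 = 28.5894
beer: 35.7 × (5.44/5.30) = 35.7 × 1.026415 = 36.6430
Index = Σ wᵢ·(p₁ᵢ/p₀ᵢ) = 31.9116 + 5.1184 + 28.5894 + 36.6430 = 102.2623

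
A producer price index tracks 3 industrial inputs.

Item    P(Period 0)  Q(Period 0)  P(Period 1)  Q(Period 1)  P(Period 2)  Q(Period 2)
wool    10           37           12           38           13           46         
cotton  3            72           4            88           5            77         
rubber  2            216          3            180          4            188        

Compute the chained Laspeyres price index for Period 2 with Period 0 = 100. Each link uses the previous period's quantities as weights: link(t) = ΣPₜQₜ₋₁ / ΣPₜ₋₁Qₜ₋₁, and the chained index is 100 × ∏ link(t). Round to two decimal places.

Link Period 0→Period 1:
ΣP(Period 1)Q(Period 0) = 12×37 + 4×72 + 3×216 = 444 + 288 + 648 = 1380
ΣP(Period 0)Q(Period 0) = 10×37 + 3×72 + 2×216 = 370 + 216 + 432 = 1018
link = 1380/1018 = 1.355599
Link Period 1→Period 2:
ΣP(Period 2)Q(Period 1) = 13×38 + 5×88 + 4×180 = 494 + 440 + 720 = 1654
ΣP(Period 1)Q(Period 1) = 12×38 + 4×88 + 3×180 = 456 + 352 + 540 = 1348
link = 1654/1348 = 1.227003
Chained index = 100 × 1.355599 × 1.227003 = 166.3324

166.33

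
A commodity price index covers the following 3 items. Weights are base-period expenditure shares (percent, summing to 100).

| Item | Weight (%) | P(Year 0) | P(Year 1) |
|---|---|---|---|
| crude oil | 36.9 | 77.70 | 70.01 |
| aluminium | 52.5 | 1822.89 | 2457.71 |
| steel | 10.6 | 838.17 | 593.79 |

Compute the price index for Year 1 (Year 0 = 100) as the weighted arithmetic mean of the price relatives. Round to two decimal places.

crude oil: 36.9 × (70.01/77.70) = 36.9 × 0.901030 = 33.2480
aluminium: 52.5 × (2457.71/1822.89) = 52.5 × 1.348249 = 70.7831
steel: 10.6 × (593.79/838.17) = 10.6 × 0.708436 = 7.5094
Index = Σ wᵢ·(p₁ᵢ/p₀ᵢ) = 33.2480 + 70.7831 + 7.5094 = 111.5405

111.54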